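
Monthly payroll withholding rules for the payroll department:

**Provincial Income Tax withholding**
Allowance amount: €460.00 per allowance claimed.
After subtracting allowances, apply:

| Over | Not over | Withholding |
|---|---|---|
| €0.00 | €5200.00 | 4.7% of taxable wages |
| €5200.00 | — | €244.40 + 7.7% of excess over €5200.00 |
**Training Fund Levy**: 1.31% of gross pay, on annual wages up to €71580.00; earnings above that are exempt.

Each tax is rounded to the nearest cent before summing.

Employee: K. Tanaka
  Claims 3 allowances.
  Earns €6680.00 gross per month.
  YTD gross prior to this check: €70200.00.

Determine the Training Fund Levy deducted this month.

Training Fund Levy: cap €71580.00 − YTD €70200.00 = €1380.00 subject; 1.31% × €1380.00 = €18.08

€18.08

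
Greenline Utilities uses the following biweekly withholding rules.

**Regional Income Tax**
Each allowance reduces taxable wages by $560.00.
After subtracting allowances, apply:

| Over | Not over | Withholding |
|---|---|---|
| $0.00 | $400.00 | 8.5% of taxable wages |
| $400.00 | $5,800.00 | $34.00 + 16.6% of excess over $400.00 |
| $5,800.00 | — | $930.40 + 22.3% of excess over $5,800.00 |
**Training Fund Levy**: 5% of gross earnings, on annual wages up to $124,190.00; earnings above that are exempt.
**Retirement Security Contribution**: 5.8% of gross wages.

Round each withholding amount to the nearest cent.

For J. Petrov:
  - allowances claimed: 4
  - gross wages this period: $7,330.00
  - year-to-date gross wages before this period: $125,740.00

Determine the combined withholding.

Regional Income Tax: taxable = $7,330.00 − 4×$560.00 = $5,090.00
  $34.00 + 16.6% × ($5,090.00 − $400.00) = $34.00 + 16.6% × $4,690.00 = $812.54
Training Fund Levy: YTD $125,740.00 ≥ cap $124,190.00 → $0.00
Retirement Security Contribution: 5.8% × $7,330.00 = $425.14
Total: $812.54 + $0.00 + $425.14 = $1,237.68

$1,237.68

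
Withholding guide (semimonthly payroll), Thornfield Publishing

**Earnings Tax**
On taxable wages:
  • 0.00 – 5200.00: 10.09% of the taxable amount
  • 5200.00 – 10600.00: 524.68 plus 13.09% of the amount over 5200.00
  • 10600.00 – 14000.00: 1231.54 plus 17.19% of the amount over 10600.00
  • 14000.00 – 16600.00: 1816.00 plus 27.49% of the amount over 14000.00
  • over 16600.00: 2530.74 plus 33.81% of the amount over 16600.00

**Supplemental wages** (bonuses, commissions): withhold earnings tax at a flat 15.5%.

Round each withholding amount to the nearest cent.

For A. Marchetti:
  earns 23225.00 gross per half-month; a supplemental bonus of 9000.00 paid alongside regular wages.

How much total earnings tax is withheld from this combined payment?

Earnings Tax: taxable = 23225.00
  2530.74 + 33.81% × (23225.00 − 16600.00) = 2530.74 + 33.81% × 6625.00 = 4770.65
Supplemental (15.5% flat on bonus): 15.5% × 9000.00 = 1395.00
Total earnings tax: 4770.65 + 1395.00 = 6165.65

6165.65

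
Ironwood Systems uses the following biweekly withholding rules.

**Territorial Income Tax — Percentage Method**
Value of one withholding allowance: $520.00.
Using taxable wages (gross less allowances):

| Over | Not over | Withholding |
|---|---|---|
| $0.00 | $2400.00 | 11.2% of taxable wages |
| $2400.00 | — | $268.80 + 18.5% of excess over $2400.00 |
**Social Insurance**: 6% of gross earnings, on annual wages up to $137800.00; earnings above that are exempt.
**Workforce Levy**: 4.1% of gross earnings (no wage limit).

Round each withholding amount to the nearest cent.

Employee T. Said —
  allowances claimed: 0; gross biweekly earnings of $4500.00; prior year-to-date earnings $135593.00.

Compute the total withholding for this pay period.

Territorial Income Tax: taxable = $4500.00
  $268.80 + 18.5% × ($4500.00 − $2400.00) = $268.80 + 18.5% × $2100.00 = $657.30
Social Insurance: cap $137800.00 − YTD $135593.00 = $2207.00 subject; 6% × $2207.00 = $132.42
Workforce Levy: 4.1% × $4500.00 = $184.50
Total: $657.30 + $132.42 + $184.50 = $974.22

$974.22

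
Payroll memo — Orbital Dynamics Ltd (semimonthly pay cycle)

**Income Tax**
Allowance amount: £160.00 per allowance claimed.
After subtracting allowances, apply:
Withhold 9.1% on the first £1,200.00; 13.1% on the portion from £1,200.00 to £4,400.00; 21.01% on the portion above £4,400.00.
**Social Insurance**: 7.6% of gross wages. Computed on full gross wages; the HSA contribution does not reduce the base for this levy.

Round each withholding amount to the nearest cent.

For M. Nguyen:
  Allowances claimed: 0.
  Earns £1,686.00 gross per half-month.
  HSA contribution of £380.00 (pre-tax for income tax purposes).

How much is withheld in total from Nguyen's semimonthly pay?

£251.23

Income Tax: taxable = £1,686.00 − £380.00 = £1,306.00
  £109.20 + 13.1% × (£1,306.00 − £1,200.00) = £109.20 + 13.1% × £106.00 = £123.09
Social Insurance: 7.6% × £1,686.00 = £128.14
Total: £123.09 + £128.14 = £251.23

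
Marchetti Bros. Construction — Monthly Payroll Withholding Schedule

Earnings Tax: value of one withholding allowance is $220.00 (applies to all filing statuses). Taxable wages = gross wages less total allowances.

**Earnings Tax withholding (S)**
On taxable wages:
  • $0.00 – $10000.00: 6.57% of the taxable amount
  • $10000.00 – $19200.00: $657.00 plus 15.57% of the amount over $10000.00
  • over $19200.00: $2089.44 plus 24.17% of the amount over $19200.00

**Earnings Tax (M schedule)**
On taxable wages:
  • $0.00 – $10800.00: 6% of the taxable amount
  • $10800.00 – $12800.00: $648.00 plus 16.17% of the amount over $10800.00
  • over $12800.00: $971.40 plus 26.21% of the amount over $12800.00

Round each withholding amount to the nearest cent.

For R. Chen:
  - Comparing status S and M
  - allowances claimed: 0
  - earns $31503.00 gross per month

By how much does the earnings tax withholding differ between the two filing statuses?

$810.38

Earnings Tax (S): taxable = $31503.00
  $2089.44 + 24.17% × ($31503.00 − $19200.00) = $2089.44 + 24.17% × $12303.00 = $5063.08
Earnings Tax (M): taxable = $31503.00
  $971.40 + 26.21% × ($31503.00 − $12800.00) = $971.40 + 26.21% × $18703.00 = $5873.46
Difference: |$5063.08 − $5873.46| = $810.38 (higher under M)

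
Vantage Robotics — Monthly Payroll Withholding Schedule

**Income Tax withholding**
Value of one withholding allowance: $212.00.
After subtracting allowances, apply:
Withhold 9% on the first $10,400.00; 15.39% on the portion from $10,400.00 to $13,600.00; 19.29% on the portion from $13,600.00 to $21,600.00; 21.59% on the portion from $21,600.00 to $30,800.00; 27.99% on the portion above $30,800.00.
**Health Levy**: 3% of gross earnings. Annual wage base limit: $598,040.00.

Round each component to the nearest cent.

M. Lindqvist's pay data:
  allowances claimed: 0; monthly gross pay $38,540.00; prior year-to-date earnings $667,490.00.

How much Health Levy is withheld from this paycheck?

Health Levy: YTD $667,490.00 ≥ cap $598,040.00 → $0.00

$0.00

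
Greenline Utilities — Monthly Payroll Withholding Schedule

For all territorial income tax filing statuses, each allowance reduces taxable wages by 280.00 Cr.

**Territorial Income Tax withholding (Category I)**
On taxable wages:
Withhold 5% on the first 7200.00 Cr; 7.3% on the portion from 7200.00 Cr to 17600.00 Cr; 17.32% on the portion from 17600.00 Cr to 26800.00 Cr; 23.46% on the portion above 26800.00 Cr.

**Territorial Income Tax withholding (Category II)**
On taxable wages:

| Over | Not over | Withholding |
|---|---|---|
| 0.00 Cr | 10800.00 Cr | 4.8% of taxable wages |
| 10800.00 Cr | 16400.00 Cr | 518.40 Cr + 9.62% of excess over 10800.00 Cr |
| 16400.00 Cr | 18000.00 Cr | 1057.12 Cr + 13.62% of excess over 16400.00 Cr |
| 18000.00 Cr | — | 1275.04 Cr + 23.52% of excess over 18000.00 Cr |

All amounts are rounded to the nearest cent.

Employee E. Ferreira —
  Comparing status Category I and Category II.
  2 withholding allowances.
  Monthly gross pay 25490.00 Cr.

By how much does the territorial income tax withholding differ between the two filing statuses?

516.22 Cr

Territorial Income Tax (Category I): taxable = 25490.00 Cr − 2×280.00 Cr = 24930.00 Cr
  1119.20 Cr + 17.32% × (24930.00 Cr − 17600.00 Cr) = 1119.20 Cr + 17.32% × 7330.00 Cr = 2388.76 Cr
Territorial Income Tax (Category II): taxable = 25490.00 Cr − 2×280.00 Cr = 24930.00 Cr
  1275.04 Cr + 23.52% × (24930.00 Cr − 18000.00 Cr) = 1275.04 Cr + 23.52% × 6930.00 Cr = 2904.98 Cr
Difference: |2388.76 Cr − 2904.98 Cr| = 516.22 Cr (higher under Category II)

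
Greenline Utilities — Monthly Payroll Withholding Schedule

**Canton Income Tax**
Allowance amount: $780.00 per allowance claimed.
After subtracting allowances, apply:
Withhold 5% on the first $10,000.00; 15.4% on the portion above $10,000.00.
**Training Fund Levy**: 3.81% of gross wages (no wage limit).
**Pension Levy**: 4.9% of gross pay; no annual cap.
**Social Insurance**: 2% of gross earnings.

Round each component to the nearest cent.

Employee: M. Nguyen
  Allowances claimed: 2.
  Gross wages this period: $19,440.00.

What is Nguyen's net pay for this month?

$15,644.46

Canton Income Tax: taxable = $19,440.00 − 2×$780.00 = $17,880.00
  $500.00 + 15.4% × ($17,880.00 − $10,000.00) = $500.00 + 15.4% × $7,880.00 = $1,713.52
Training Fund Levy: 3.81% × $19,440.00 = $740.66
Pension Levy: 4.9% × $19,440.00 = $952.56
Social Insurance: 2% × $19,440.00 = $388.80
Total withheld: $1,713.52 + $740.66 + $952.56 + $388.80 = $3,795.54
Net pay: $19,440.00 − $3,795.54 = $15,644.46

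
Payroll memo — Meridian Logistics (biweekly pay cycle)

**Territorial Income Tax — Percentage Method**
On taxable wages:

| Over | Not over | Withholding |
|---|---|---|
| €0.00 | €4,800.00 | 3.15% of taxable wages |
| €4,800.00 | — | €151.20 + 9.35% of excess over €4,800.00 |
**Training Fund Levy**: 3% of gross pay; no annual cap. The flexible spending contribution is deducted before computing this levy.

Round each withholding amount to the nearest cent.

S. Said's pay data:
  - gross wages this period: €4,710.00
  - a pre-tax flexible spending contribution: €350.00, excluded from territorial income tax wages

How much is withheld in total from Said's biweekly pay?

€268.14

Territorial Income Tax: taxable = €4,710.00 − €350.00 = €4,360.00
  3.15% × €4,360.00 = €137.34
Training Fund Levy: 3% × €4,360.00 = €130.80
Total: €137.34 + €130.80 = €268.14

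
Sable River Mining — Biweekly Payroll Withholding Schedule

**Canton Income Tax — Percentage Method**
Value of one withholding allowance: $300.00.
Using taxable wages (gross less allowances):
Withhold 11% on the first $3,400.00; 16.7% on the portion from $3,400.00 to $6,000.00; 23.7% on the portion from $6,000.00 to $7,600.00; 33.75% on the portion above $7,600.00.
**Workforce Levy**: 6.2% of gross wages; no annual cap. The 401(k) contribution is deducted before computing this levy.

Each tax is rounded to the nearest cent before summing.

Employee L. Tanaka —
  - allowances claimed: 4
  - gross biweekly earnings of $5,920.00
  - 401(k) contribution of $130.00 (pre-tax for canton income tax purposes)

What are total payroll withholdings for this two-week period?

$931.71

Canton Income Tax: taxable = $5,920.00 − $130.00 − 4×$300.00 = $4,590.00
  $374.00 + 16.7% × ($4,590.00 − $3,400.00) = $374.00 + 16.7% × $1,190.00 = $572.73
Workforce Levy: 6.2% × $5,790.00 = $358.98
Total: $572.73 + $358.98 = $931.71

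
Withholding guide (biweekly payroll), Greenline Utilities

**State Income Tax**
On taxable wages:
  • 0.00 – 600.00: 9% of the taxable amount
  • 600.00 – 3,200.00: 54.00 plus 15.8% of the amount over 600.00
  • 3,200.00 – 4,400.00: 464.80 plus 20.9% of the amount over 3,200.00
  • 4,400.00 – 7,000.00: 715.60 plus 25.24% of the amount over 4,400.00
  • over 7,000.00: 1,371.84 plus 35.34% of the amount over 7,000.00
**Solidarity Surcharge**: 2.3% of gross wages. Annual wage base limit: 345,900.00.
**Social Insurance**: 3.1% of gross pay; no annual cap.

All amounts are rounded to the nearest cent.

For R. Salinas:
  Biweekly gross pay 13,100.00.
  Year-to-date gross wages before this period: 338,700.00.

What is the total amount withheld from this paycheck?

State Income Tax: taxable = 13,100.00
  1,371.84 + 35.34% × (13,100.00 − 7,000.00) = 1,371.84 + 35.34% × 6,100.00 = 3,527.58
Solidarity Surcharge: cap 345,900.00 − YTD 338,700.00 = 7,200.00 subject; 2.3% × 7,200.00 = 165.60
Social Insurance: 3.1% × 13,100.00 = 406.10
Total: 3,527.58 + 165.60 + 406.10 = 4,099.28

4,099.28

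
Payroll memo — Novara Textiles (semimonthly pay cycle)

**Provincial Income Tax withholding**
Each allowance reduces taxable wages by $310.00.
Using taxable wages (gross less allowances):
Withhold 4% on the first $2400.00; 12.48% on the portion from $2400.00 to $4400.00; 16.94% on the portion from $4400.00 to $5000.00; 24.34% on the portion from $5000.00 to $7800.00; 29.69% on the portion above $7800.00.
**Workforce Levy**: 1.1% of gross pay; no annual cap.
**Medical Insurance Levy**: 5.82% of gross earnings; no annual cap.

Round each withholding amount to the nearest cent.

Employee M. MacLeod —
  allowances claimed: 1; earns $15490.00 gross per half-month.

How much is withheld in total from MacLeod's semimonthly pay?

Provincial Income Tax: taxable = $15490.00 − 1×$310.00 = $15180.00
  $1128.76 + 29.69% × ($15180.00 − $7800.00) = $1128.76 + 29.69% × $7380.00 = $3319.88
Workforce Levy: 1.1% × $15490.00 = $170.39
Medical Insurance Levy: 5.82% × $15490.00 = $901.52
Total: $3319.88 + $170.39 + $901.52 = $4391.79

$4391.79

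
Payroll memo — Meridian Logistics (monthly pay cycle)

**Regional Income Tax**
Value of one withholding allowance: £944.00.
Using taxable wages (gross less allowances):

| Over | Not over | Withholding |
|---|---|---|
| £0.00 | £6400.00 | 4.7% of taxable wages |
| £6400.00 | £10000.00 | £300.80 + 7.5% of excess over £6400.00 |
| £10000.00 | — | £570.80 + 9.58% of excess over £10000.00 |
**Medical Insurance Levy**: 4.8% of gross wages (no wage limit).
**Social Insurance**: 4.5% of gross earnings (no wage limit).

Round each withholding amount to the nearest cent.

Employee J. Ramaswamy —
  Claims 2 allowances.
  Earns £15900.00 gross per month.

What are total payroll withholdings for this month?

Regional Income Tax: taxable = £15900.00 − 2×£944.00 = £14012.00
  £570.80 + 9.58% × (£14012.00 − £10000.00) = £570.80 + 9.58% × £4012.00 = £955.15
Medical Insurance Levy: 4.8% × £15900.00 = £763.20
Social Insurance: 4.5% × £15900.00 = £715.50
Total: £955.15 + £763.20 + £715.50 = £2433.85

£2433.85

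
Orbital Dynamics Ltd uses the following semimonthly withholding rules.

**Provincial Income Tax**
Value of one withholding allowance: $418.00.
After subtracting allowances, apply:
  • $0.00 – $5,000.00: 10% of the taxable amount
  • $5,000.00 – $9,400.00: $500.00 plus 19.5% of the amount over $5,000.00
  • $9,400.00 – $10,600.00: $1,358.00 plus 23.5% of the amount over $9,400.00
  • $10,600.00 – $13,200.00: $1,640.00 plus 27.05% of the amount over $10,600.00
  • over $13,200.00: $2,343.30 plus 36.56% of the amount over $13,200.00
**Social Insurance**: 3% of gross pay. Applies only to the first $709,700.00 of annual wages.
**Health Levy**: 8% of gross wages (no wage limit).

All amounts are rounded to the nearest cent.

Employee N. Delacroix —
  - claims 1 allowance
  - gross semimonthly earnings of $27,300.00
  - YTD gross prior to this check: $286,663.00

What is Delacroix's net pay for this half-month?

$16,951.56

Provincial Income Tax: taxable = $27,300.00 − 1×$418.00 = $26,882.00
  $2,343.30 + 36.56% × ($26,882.00 − $13,200.00) = $2,343.30 + 36.56% × $13,682.00 = $7,345.44
Social Insurance: 3% × $27,300.00 = $819.00
Health Levy: 8% × $27,300.00 = $2,184.00
Total withheld: $7,345.44 + $819.00 + $2,184.00 = $10,348.44
Net pay: $27,300.00 − $10,348.44 = $16,951.56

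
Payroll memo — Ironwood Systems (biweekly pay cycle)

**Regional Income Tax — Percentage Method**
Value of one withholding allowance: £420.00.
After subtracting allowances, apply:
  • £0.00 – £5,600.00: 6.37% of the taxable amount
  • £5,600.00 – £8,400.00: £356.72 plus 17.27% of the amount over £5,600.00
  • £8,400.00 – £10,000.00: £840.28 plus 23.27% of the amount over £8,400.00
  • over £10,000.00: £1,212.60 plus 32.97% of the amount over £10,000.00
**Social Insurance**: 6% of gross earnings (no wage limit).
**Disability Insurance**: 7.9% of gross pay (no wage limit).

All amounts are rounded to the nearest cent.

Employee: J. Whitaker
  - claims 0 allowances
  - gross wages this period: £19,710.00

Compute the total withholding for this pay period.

£7,153.68

Regional Income Tax: taxable = £19,710.00
  £1,212.60 + 32.97% × (£19,710.00 − £10,000.00) = £1,212.60 + 32.97% × £9,710.00 = £4,413.99
Social Insurance: 6% × £19,710.00 = £1,182.60
Disability Insurance: 7.9% × £19,710.00 = £1,557.09
Total: £4,413.99 + £1,182.60 + £1,557.09 = £7,153.68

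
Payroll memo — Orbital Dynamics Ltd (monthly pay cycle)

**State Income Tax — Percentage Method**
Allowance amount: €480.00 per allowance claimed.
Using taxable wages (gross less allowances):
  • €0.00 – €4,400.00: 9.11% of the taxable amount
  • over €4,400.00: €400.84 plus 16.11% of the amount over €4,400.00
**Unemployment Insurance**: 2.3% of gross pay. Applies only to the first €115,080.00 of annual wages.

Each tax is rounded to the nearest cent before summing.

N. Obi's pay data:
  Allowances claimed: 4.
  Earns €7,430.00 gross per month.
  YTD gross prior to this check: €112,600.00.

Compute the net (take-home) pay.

€6,793.30

State Income Tax: taxable = €7,430.00 − 4×€480.00 = €5,510.00
  €400.84 + 16.11% × (€5,510.00 − €4,400.00) = €400.84 + 16.11% × €1,110.00 = €579.66
Unemployment Insurance: cap €115,080.00 − YTD €112,600.00 = €2,480.00 subject; 2.3% × €2,480.00 = €57.04
Total withheld: €579.66 + €57.04 = €636.70
Net pay: €7,430.00 − €636.70 = €6,793.30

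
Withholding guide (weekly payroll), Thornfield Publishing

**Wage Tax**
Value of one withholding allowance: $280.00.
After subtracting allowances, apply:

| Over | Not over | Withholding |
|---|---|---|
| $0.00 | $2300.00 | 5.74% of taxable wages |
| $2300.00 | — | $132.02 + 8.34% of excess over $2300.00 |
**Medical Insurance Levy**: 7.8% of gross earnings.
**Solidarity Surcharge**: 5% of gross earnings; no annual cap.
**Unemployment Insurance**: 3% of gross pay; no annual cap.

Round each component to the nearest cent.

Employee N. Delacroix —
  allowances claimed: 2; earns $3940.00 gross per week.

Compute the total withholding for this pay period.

Wage Tax: taxable = $3940.00 − 2×$280.00 = $3380.00
  $132.02 + 8.34% × ($3380.00 − $2300.00) = $132.02 + 8.34% × $1080.00 = $222.09
Medical Insurance Levy: 7.8% × $3940.00 = $307.32
Solidarity Surcharge: 5% × $3940.00 = $197.00
Unemployment Insurance: 3% × $3940.00 = $118.20
Total: $222.09 + $307.32 + $197.00 + $118.20 = $844.61

$844.61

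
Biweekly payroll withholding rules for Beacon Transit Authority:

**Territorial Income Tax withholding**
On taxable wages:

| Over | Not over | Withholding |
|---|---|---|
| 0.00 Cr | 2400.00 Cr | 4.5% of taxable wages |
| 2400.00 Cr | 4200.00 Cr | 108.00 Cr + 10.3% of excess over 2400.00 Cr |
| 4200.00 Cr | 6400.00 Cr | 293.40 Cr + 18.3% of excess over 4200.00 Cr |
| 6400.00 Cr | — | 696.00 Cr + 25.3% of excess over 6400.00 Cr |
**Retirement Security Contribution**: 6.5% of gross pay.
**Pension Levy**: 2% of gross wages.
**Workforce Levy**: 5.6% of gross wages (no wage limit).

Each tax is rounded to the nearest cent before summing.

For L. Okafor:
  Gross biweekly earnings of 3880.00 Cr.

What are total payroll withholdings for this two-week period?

807.52 Cr

Territorial Income Tax: taxable = 3880.00 Cr
  108.00 Cr + 10.3% × (3880.00 Cr − 2400.00 Cr) = 108.00 Cr + 10.3% × 1480.00 Cr = 260.44 Cr
Retirement Security Contribution: 6.5% × 3880.00 Cr = 252.20 Cr
Pension Levy: 2% × 3880.00 Cr = 77.60 Cr
Workforce Levy: 5.6% × 3880.00 Cr = 217.28 Cr
Total: 260.44 Cr + 252.20 Cr + 77.60 Cr + 217.28 Cr = 807.52 Cr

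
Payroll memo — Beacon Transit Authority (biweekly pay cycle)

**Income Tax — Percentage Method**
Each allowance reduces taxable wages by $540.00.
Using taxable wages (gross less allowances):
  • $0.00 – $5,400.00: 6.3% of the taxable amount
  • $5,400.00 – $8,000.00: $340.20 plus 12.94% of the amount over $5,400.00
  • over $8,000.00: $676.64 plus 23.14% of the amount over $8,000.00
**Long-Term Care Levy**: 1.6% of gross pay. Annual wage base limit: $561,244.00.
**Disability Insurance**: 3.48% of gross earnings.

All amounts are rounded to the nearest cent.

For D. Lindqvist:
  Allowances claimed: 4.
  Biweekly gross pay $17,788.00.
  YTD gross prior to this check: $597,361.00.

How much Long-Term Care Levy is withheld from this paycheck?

Long-Term Care Levy: YTD $597,361.00 ≥ cap $561,244.00 → $0.00

$0.00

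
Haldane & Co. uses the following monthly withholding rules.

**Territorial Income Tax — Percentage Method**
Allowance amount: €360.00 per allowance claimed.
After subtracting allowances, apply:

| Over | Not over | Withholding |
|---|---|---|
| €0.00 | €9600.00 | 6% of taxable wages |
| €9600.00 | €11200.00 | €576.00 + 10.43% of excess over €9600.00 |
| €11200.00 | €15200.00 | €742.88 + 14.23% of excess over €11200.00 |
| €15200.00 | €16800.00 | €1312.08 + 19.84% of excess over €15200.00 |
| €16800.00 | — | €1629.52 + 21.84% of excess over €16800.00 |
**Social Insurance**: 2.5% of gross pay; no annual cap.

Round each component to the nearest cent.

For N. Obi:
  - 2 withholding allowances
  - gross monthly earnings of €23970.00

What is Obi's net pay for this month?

Territorial Income Tax: taxable = €23970.00 − 2×€360.00 = €23250.00
  €1629.52 + 21.84% × (€23250.00 − €16800.00) = €1629.52 + 21.84% × €6450.00 = €3038.20
Social Insurance: 2.5% × €23970.00 = €599.25
Total withheld: €3038.20 + €599.25 = €3637.45
Net pay: €23970.00 − €3637.45 = €20332.55

€20332.55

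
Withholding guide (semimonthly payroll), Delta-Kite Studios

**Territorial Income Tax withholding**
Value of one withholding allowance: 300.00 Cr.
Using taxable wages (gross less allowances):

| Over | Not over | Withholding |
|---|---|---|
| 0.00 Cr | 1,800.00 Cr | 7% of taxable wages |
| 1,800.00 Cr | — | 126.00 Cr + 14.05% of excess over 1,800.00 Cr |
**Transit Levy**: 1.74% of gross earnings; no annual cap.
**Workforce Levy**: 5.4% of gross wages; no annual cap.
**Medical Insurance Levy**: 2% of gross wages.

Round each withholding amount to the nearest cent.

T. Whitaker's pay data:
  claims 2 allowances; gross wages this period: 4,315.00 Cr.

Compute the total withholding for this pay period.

789.45 Cr

Territorial Income Tax: taxable = 4,315.00 Cr − 2×300.00 Cr = 3,715.00 Cr
  126.00 Cr + 14.05% × (3,715.00 Cr − 1,800.00 Cr) = 126.00 Cr + 14.05% × 1,915.00 Cr = 395.06 Cr
Transit Levy: 1.74% × 4,315.00 Cr = 75.08 Cr
Workforce Levy: 5.4% × 4,315.00 Cr = 233.01 Cr
Medical Insurance Levy: 2% × 4,315.00 Cr = 86.30 Cr
Total: 395.06 Cr + 75.08 Cr + 233.01 Cr + 86.30 Cr = 789.45 Cr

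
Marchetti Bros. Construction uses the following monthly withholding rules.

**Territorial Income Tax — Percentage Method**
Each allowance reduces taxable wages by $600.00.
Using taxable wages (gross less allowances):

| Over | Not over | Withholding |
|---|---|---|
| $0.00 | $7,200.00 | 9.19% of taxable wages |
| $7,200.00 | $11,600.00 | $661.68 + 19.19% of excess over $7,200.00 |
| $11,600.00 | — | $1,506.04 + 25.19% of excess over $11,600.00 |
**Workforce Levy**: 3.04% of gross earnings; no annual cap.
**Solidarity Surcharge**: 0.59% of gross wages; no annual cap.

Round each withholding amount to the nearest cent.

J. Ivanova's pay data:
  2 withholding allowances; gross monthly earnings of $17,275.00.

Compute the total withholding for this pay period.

$3,260.37

Territorial Income Tax: taxable = $17,275.00 − 2×$600.00 = $16,075.00
  $1,506.04 + 25.19% × ($16,075.00 − $11,600.00) = $1,506.04 + 25.19% × $4,475.00 = $2,633.29
Workforce Levy: 3.04% × $17,275.00 = $525.16
Solidarity Surcharge: 0.59% × $17,275.00 = $101.92
Total: $2,633.29 + $525.16 + $101.92 = $3,260.37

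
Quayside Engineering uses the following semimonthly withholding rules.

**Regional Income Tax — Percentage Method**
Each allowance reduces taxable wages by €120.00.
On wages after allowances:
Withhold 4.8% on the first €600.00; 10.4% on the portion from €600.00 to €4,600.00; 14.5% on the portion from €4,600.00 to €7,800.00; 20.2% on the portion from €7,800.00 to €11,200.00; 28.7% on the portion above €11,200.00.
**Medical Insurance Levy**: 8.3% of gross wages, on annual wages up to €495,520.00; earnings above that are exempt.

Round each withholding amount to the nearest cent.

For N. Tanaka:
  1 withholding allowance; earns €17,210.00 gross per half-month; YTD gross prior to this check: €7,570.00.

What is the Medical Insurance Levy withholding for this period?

Medical Insurance Levy: 8.3% × €17,210.00 = €1,428.43

€1,428.43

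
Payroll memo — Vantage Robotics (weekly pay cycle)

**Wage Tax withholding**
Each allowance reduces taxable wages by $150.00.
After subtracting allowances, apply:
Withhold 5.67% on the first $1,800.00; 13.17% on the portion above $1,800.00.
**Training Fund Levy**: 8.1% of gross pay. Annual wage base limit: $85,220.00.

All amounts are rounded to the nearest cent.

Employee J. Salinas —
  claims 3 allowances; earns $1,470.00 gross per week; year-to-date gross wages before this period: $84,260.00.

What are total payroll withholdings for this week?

Wage Tax: taxable = $1,470.00 − 3×$150.00 = $1,020.00
  5.67% × $1,020.00 = $57.83
Training Fund Levy: cap $85,220.00 − YTD $84,260.00 = $960.00 subject; 8.1% × $960.00 = $77.76
Total: $57.83 + $77.76 = $135.59

$135.59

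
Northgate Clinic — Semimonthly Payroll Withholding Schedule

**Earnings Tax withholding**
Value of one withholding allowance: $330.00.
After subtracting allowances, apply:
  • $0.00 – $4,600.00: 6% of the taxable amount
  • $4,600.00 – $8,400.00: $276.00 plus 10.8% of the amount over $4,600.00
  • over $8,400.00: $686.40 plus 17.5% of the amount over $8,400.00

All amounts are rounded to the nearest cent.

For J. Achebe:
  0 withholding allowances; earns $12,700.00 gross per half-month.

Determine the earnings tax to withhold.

Earnings Tax: taxable = $12,700.00
  $686.40 + 17.5% × ($12,700.00 − $8,400.00) = $686.40 + 17.5% × $4,300.00 = $1,438.90

$1,438.90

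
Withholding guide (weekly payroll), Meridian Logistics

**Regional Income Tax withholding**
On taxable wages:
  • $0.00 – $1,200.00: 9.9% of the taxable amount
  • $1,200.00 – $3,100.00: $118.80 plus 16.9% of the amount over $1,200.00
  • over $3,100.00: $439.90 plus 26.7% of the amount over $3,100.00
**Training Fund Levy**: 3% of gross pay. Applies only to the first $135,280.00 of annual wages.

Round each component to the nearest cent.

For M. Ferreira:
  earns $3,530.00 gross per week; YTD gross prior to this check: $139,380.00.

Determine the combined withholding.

$554.71

Regional Income Tax: taxable = $3,530.00
  $439.90 + 26.7% × ($3,530.00 − $3,100.00) = $439.90 + 26.7% × $430.00 = $554.71
Training Fund Levy: YTD $139,380.00 ≥ cap $135,280.00 → $0.00
Total: $554.71 + $0.00 = $554.71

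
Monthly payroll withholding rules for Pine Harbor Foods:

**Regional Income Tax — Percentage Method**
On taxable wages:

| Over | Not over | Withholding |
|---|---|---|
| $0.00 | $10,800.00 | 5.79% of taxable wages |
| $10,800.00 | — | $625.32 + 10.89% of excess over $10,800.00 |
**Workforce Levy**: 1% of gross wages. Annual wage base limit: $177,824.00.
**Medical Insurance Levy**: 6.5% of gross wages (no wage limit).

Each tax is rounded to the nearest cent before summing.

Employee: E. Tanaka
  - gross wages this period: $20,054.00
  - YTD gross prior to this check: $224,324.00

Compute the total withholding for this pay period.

$2,936.59

Regional Income Tax: taxable = $20,054.00
  $625.32 + 10.89% × ($20,054.00 − $10,800.00) = $625.32 + 10.89% × $9,254.00 = $1,633.08
Workforce Levy: YTD $224,324.00 ≥ cap $177,824.00 → $0.00
Medical Insurance Levy: 6.5% × $20,054.00 = $1,303.51
Total: $1,633.08 + $0.00 + $1,303.51 = $2,936.59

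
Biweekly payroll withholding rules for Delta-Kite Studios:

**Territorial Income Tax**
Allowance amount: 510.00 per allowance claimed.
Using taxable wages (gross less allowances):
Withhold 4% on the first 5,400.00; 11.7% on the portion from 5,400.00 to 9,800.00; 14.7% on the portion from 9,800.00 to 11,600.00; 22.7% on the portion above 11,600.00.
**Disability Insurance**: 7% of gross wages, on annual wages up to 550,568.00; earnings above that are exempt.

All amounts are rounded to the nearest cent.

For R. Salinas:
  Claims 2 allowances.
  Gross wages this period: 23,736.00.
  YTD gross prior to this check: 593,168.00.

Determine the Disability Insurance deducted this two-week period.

0.00

Disability Insurance: YTD 593,168.00 ≥ cap 550,568.00 → 0.00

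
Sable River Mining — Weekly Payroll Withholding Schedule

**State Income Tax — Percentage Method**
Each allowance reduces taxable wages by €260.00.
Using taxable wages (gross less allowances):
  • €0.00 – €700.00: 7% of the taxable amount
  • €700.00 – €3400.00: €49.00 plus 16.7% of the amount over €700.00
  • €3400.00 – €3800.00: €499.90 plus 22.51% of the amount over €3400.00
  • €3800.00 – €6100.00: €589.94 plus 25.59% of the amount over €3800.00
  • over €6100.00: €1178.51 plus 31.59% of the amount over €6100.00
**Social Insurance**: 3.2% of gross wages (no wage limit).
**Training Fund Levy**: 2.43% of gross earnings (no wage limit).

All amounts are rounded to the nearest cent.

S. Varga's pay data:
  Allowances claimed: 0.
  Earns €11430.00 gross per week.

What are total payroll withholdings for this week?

State Income Tax: taxable = €11430.00
  €1178.51 + 31.59% × (€11430.00 − €6100.00) = €1178.51 + 31.59% × €5330.00 = €2862.26
Social Insurance: 3.2% × €11430.00 = €365.76
Training Fund Levy: 2.43% × €11430.00 = €277.75
Total: €2862.26 + €365.76 + €277.75 = €3505.77

€3505.77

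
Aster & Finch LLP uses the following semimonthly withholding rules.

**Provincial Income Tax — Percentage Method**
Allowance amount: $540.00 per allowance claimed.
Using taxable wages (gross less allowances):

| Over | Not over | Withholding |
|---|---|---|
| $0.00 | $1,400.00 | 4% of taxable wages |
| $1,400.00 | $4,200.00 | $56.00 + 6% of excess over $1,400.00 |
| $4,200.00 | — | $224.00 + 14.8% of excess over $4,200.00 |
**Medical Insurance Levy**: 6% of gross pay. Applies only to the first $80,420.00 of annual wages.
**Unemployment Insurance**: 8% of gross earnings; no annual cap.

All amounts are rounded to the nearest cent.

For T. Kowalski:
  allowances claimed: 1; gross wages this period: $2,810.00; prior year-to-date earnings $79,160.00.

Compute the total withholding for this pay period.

$408.60

Provincial Income Tax: taxable = $2,810.00 − 1×$540.00 = $2,270.00
  $56.00 + 6% × ($2,270.00 − $1,400.00) = $56.00 + 6% × $870.00 = $108.20
Medical Insurance Levy: cap $80,420.00 − YTD $79,160.00 = $1,260.00 subject; 6% × $1,260.00 = $75.60
Unemployment Insurance: 8% × $2,810.00 = $224.80
Total: $108.20 + $75.60 + $224.80 = $408.60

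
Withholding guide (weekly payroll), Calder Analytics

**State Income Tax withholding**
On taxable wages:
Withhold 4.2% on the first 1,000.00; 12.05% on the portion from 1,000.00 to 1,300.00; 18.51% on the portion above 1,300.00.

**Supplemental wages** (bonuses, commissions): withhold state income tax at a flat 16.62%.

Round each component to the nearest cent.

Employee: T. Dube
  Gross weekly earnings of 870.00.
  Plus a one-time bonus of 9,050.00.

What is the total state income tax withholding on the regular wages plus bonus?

State Income Tax: taxable = 870.00
  4.2% × 870.00 = 36.54
Supplemental (16.62% flat on bonus): 16.62% × 9,050.00 = 1,504.11
Total state income tax: 36.54 + 1,504.11 = 1,540.65

1,540.65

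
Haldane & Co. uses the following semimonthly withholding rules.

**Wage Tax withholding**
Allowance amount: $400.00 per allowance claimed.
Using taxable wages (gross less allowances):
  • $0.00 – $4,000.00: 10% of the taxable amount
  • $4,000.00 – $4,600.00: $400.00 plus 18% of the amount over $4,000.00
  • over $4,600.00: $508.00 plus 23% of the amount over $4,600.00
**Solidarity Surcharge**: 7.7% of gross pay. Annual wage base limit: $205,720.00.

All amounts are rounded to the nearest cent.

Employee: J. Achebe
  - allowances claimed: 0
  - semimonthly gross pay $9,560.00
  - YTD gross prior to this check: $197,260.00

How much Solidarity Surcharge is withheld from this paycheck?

Solidarity Surcharge: cap $205,720.00 − YTD $197,260.00 = $8,460.00 subject; 7.7% × $8,460.00 = $651.42

$651.42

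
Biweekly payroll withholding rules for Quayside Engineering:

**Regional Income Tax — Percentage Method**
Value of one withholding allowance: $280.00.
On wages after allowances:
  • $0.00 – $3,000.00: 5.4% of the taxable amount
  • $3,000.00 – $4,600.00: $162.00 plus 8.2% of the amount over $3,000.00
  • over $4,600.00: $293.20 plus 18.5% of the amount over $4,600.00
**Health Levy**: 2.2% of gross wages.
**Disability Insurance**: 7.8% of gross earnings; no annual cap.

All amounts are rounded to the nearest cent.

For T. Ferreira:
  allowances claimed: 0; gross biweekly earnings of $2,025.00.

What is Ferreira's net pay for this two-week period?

$1,713.15

Regional Income Tax: taxable = $2,025.00
  5.4% × $2,025.00 = $109.35
Health Levy: 2.2% × $2,025.00 = $44.55
Disability Insurance: 7.8% × $2,025.00 = $157.95
Total withheld: $109.35 + $44.55 + $157.95 = $311.85
Net pay: $2,025.00 − $311.85 = $1,713.15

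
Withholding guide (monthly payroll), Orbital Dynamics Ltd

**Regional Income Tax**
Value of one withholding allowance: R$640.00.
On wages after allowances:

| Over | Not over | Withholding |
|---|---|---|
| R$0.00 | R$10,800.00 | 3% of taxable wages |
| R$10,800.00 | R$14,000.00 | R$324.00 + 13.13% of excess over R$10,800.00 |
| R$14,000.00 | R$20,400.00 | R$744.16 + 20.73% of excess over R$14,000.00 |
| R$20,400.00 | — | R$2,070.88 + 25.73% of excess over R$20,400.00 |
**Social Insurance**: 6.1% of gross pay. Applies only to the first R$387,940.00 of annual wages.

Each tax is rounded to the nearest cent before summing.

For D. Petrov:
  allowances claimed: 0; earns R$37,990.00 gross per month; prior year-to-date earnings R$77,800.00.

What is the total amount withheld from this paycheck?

R$8,914.18

Regional Income Tax: taxable = R$37,990.00
  R$2,070.88 + 25.73% × (R$37,990.00 − R$20,400.00) = R$2,070.88 + 25.73% × R$17,590.00 = R$6,596.79
Social Insurance: 6.1% × R$37,990.00 = R$2,317.39
Total: R$6,596.79 + R$2,317.39 = R$8,914.18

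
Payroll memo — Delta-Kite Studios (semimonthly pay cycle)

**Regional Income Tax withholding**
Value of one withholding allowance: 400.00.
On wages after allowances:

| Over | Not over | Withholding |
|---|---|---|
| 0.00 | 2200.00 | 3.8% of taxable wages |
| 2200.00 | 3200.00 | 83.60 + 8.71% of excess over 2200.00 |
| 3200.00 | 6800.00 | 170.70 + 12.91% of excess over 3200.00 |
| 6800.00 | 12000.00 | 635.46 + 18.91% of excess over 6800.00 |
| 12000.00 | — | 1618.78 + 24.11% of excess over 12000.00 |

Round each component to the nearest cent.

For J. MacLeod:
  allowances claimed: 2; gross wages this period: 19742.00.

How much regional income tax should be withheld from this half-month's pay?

3292.50

Regional Income Tax: taxable = 19742.00 − 2×400.00 = 18942.00
  1618.78 + 24.11% × (18942.00 − 12000.00) = 1618.78 + 24.11% × 6942.00 = 3292.50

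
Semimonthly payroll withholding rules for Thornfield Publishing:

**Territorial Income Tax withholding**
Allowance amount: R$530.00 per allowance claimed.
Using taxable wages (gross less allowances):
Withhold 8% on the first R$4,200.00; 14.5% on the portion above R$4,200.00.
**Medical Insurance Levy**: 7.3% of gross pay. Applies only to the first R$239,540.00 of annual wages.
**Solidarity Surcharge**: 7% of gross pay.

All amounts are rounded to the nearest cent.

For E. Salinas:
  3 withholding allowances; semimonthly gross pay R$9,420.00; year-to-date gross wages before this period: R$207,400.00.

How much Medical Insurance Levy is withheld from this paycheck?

Medical Insurance Levy: 7.3% × R$9,420.00 = R$687.66

R$687.66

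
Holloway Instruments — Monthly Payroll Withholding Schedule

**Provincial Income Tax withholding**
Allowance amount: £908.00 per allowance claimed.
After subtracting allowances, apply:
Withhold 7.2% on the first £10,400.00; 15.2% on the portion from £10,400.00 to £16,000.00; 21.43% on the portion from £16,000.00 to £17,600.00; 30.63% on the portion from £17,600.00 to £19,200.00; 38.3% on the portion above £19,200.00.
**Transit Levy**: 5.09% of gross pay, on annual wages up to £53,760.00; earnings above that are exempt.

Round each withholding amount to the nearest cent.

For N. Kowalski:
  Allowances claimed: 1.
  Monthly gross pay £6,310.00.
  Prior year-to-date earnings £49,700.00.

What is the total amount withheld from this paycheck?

£595.59

Provincial Income Tax: taxable = £6,310.00 − 1×£908.00 = £5,402.00
  7.2% × £5,402.00 = £388.94
Transit Levy: cap £53,760.00 − YTD £49,700.00 = £4,060.00 subject; 5.09% × £4,060.00 = £206.65
Total: £388.94 + £206.65 = £595.59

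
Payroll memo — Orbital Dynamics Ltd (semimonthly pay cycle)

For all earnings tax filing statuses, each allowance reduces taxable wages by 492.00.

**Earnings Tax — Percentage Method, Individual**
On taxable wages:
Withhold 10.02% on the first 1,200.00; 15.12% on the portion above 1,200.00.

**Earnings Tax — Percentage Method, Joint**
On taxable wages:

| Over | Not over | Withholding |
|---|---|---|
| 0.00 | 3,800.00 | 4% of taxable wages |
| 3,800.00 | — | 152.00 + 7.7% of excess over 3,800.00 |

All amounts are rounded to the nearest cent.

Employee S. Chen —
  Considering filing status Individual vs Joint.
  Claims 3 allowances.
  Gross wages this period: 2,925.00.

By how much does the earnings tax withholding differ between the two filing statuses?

Earnings Tax (Individual): taxable = 2,925.00 − 3×492.00 = 1,449.00
  120.24 + 15.12% × (1,449.00 − 1,200.00) = 120.24 + 15.12% × 249.00 = 157.89
Earnings Tax (Joint): taxable = 2,925.00 − 3×492.00 = 1,449.00
  4% × 1,449.00 = 57.96
Difference: |157.89 − 57.96| = 99.93 (higher under Individual)

99.93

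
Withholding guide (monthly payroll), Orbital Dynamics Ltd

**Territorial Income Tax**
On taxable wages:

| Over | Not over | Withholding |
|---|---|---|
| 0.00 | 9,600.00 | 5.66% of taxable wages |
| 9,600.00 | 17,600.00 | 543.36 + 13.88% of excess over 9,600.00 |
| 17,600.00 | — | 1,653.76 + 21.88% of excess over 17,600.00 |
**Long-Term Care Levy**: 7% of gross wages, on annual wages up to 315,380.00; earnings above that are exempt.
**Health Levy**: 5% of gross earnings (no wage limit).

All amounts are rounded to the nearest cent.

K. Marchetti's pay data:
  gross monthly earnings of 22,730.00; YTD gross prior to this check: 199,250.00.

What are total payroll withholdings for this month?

Territorial Income Tax: taxable = 22,730.00
  1,653.76 + 21.88% × (22,730.00 − 17,600.00) = 1,653.76 + 21.88% × 5,130.00 = 2,776.20
Long-Term Care Levy: 7% × 22,730.00 = 1,591.10
Health Levy: 5% × 22,730.00 = 1,136.50
Total: 2,776.20 + 1,591.10 + 1,136.50 = 5,503.80

5,503.80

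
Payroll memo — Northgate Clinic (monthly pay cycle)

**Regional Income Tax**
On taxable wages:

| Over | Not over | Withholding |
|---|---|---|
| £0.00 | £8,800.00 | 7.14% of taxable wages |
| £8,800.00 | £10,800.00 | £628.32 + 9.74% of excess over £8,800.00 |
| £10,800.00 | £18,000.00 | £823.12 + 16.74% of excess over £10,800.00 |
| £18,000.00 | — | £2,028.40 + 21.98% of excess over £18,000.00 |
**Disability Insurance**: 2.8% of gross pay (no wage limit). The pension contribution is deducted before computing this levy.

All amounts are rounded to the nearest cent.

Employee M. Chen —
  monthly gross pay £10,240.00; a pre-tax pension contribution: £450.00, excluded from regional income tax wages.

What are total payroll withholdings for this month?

£998.87

Regional Income Tax: taxable = £10,240.00 − £450.00 = £9,790.00
  £628.32 + 9.74% × (£9,790.00 − £8,800.00) = £628.32 + 9.74% × £990.00 = £724.75
Disability Insurance: 2.8% × £9,790.00 = £274.12
Total: £724.75 + £274.12 = £998.87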